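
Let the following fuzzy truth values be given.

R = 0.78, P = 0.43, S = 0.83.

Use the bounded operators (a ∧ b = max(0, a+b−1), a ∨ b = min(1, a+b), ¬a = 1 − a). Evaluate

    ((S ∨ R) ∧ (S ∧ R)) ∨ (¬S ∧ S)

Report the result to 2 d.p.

0.61

S ∨ R = min(1, a+b) on (0.83, 0.78) = 1.00
S ∧ R = max(0, a+b−1) on (0.83, 0.78) = 0.61
(S ∨ R) ∧ (S ∧ R) = max(0, a+b−1) on (1.00, 0.61) = 0.61
¬S = 1 − 0.83 = 0.17
¬S ∧ S = max(0, a+b−1) on (0.17, 0.83) = 0.00
((S ∨ R) ∧ (S ∧ R)) ∨ (¬S ∧ S) = min(1, a+b) on (0.61, 0.00) = 0.61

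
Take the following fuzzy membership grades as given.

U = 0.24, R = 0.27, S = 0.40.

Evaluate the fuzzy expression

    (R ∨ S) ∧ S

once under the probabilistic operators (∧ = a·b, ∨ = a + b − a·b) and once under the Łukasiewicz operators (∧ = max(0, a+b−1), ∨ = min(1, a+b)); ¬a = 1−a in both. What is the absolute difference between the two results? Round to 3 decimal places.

0.155

Under probabilistic:
  R ∨ S = a + b − a·b on (0.2700, 0.4000) = 0.5620
  (R ∨ S) ∧ S = a·b on (0.5620, 0.4000) = 0.2248
  → value = 0.2248
Under Łukasiewicz:
  R ∨ S = min(1, a+b) on (0.27, 0.40) = 0.67
  (R ∨ S) ∧ S = max(0, a+b−1) on (0.67, 0.40) = 0.07
  → value = 0.0700
|0.2248 − 0.0700| = 0.155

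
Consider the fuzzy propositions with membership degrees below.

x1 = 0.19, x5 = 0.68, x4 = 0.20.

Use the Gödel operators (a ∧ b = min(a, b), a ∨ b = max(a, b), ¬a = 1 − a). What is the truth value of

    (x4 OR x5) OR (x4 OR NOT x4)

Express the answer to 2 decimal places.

x4 OR x5 = max(a, b) on (0.20, 0.68) = 0.68
NOT x4 = 1 − 0.20 = 0.80
x4 OR NOT x4 = max(a, b) on (0.20, 0.80) = 0.80
(x4 OR x5) OR (x4 OR NOT x4) = max(a, b) on (0.68, 0.80) = 0.80

0.80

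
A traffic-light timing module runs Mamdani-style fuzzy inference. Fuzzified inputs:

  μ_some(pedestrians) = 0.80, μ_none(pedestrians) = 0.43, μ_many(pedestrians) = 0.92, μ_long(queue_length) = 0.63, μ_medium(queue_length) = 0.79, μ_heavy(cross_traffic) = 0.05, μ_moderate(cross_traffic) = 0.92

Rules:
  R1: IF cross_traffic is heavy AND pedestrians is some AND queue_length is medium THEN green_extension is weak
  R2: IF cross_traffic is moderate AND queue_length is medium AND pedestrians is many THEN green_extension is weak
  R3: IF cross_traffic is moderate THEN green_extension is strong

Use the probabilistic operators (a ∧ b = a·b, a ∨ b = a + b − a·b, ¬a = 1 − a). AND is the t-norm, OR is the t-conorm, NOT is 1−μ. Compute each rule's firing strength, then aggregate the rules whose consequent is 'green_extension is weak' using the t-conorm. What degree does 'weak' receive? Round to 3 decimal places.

R1: heavy=0.05, some=0.80, medium=0.79; AND[a·b] → w = 0.0316
R2: moderate=0.92, medium=0.79, many=0.92; AND[a·b] → w = 0.6687
R3: moderate=0.92 → w = 0.9200
Rules with consequent 'weak': {R1, R2} → strengths 0.0316, 0.6687
Aggregate via t-conorm [a + b − a·b]: 0.6791

0.679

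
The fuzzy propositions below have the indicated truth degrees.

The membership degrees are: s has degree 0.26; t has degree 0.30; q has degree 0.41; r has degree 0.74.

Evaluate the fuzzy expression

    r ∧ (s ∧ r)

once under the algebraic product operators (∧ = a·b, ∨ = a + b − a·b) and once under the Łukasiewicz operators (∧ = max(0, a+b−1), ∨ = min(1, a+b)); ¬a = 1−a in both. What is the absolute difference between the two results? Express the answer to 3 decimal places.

Under algebraic product:
  s ∧ r = a·b on (0.2600, 0.7400) = 0.1924
  r ∧ (s ∧ r) = a·b on (0.7400, 0.1924) = 0.1424
  → value = 0.1424
Under Łukasiewicz:
  s ∧ r = max(0, a+b−1) on (0.26, 0.74) = 0.00
  r ∧ (s ∧ r) = max(0, a+b−1) on (0.74, 0.00) = 0.00
  → value = 0.0000
|0.1424 − 0.0000| = 0.142

0.142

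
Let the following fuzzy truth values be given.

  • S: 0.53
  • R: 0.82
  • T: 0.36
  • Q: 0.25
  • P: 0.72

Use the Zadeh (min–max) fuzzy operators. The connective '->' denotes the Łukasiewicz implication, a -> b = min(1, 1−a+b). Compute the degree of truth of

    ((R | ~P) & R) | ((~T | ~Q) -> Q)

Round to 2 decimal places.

0.82

~P = 1 − 0.72 = 0.28
R | ~P = max(a, b) on (0.82, 0.28) = 0.82
(R | ~P) & R = min(a, b) on (0.82, 0.82) = 0.82
~T = 1 − 0.36 = 0.64
~Q = 1 − 0.25 = 0.75
~T | ~Q = max(a, b) on (0.64, 0.75) = 0.75
(~T | ~Q) -> Q  [Łukasiewicz: min(1, 1−a+b)] with a=0.75, b=0.25 → 0.50
((R | ~P) & R) | ((~T | ~Q) -> Q) = max(a, b) on (0.82, 0.50) = 0.82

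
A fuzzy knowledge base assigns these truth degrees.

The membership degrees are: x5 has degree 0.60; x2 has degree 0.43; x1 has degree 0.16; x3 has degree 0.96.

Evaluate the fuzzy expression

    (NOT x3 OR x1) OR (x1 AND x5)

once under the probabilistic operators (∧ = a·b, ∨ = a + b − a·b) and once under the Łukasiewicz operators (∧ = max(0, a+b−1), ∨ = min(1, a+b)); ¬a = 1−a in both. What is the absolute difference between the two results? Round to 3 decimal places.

0.071

Under probabilistic:
  NOT x3 = 1 − 0.9600 = 0.0400
  NOT x3 OR x1 = a + b − a·b on (0.0400, 0.1600) = 0.1936
  x1 AND x5 = a·b on (0.1600, 0.6000) = 0.0960
  (NOT x3 OR x1) OR (x1 AND x5) = a + b − a·b on (0.1936, 0.0960) = 0.2710
  → value = 0.2710
Under Łukasiewicz:
  NOT x3 = 1 − 0.96 = 0.04
  NOT x3 OR x1 = min(1, a+b) on (0.04, 0.16) = 0.20
  x1 AND x5 = max(0, a+b−1) on (0.16, 0.60) = 0.00
  (NOT x3 OR x1) OR (x1 AND x5) = min(1, a+b) on (0.20, 0.00) = 0.20
  → value = 0.2000
|0.2710 − 0.2000| = 0.071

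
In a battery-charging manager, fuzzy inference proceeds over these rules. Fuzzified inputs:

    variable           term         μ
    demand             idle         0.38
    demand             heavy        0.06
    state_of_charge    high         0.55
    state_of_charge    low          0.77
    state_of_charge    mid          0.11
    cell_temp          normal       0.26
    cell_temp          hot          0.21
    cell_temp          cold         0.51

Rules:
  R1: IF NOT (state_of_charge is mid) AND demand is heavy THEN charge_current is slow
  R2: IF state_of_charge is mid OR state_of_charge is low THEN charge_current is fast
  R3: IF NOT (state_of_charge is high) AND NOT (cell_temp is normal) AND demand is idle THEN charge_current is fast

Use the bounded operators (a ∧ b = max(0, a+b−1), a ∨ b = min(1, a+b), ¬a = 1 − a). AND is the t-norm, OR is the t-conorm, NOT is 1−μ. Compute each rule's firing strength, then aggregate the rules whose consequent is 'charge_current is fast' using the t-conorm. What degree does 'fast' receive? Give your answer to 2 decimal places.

R1: ¬mid=1−0.11=0.89, heavy=0.06; AND[max(0, a+b−1)] → w = 0.00
R2: mid=0.11, low=0.77; OR[min(1, a+b)] → w = 0.88
R3: ¬high=1−0.55=0.45, ¬normal=1−0.26=0.74, idle=0.38; AND[max(0, a+b−1)] → w = 0.00
Rules with consequent 'fast': {R2, R3} → strengths 0.88, 0.00
Aggregate via t-conorm [min(1, a+b)]: 0.88

0.88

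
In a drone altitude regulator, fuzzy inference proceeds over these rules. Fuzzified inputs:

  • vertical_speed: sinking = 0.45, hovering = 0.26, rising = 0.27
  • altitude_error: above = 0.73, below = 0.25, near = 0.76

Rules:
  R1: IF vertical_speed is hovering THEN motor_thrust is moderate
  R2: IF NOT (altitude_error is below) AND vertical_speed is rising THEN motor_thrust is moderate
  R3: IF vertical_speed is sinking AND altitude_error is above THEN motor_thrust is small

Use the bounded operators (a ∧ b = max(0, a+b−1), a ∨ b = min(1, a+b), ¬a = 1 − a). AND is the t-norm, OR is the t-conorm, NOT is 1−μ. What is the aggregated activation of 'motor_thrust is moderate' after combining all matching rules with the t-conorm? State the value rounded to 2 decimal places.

0.28

R1: hovering=0.26 → w = 0.26
R2: ¬below=1−0.25=0.75, rising=0.27; AND[max(0, a+b−1)] → w = 0.02
R3: sinking=0.45, above=0.73; AND[max(0, a+b−1)] → w = 0.18
Rules with consequent 'moderate': {R1, R2} → strengths 0.26, 0.02
Aggregate via t-conorm [min(1, a+b)]: 0.28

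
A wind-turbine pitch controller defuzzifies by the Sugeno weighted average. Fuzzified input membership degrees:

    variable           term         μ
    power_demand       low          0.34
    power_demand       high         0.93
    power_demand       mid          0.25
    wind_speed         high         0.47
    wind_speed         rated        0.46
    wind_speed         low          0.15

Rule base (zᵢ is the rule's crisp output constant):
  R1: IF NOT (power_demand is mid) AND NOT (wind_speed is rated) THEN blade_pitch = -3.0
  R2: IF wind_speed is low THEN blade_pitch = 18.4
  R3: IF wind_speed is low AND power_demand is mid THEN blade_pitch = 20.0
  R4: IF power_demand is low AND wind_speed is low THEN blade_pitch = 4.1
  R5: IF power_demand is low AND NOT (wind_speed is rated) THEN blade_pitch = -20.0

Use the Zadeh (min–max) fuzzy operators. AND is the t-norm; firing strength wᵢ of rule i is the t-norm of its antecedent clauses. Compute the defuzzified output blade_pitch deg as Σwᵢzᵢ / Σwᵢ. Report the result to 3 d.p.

-1.538

R1 (z=-3.0): ¬mid=1−0.25=0.75, ¬rated=1−0.46=0.54; AND[min(a, b)] → w = 0.54
R2 (z=18.4): low=0.15 → w = 0.15
R3 (z=20.0): low=0.15, mid=0.25; AND[min(a, b)] → w = 0.15
R4 (z=4.1): low=0.34, low=0.15; AND[min(a, b)] → w = 0.15
R5 (z=-20.0): low=0.34, ¬rated=1−0.46=0.54; AND[min(a, b)] → w = 0.34
Weighted average = (0.54·-3.0 + 0.15·18.4 + 0.15·20.0 + 0.15·4.1 + 0.34·-20.0) / (0.54 + 0.15 + 0.15 + 0.15 + 0.34)
  = -2.0450 / 1.3300 = -1.538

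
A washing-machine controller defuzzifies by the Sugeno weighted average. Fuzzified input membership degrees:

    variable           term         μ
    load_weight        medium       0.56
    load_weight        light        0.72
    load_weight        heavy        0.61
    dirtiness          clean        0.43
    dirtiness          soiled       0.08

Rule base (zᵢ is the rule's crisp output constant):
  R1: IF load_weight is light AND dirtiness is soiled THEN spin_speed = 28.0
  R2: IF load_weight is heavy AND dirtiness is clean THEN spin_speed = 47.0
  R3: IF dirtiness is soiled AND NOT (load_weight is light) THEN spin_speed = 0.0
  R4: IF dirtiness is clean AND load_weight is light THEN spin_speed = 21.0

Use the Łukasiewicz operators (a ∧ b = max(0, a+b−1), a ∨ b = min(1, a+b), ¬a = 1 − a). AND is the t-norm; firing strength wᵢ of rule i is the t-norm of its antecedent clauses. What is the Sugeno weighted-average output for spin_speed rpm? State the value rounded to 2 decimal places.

R1 (z=28.0): light=0.72, soiled=0.08; AND[max(0, a+b−1)] → w = 0.00
R2 (z=47.0): heavy=0.61, clean=0.43; AND[max(0, a+b−1)] → w = 0.04
R3 (z=0.0): soiled=0.08, ¬light=1−0.72=0.28; AND[max(0, a+b−1)] → w = 0.00
R4 (z=21.0): clean=0.43, light=0.72; AND[max(0, a+b−1)] → w = 0.15
Weighted average = (0.00·28.0 + 0.04·47.0 + 0.00·0.0 + 0.15·21.0) / (0.00 + 0.04 + 0.00 + 0.15)
  = 5.0300 / 0.1900 = 26.47

26.47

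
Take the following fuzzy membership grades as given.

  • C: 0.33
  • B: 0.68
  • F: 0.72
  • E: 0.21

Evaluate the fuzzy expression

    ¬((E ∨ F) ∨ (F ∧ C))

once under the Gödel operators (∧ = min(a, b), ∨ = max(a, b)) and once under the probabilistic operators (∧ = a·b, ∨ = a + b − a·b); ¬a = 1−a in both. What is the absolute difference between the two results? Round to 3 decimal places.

0.111

Under Gödel:
  E ∨ F = max(a, b) on (0.21, 0.72) = 0.72
  F ∧ C = min(a, b) on (0.72, 0.33) = 0.33
  (E ∨ F) ∨ (F ∧ C) = max(a, b) on (0.72, 0.33) = 0.72
  ¬((E ∨ F) ∨ (F ∧ C)) = 1 − 0.72 = 0.28
  → value = 0.2800
Under probabilistic:
  E ∨ F = a + b − a·b on (0.2100, 0.7200) = 0.7788
  F ∧ C = a·b on (0.7200, 0.3300) = 0.2376
  (E ∨ F) ∨ (F ∧ C) = a + b − a·b on (0.7788, 0.2376) = 0.8314
  ¬((E ∨ F) ∨ (F ∧ C)) = 1 − 0.8314 = 0.1686
  → value = 0.1686
|0.2800 − 0.1686| = 0.111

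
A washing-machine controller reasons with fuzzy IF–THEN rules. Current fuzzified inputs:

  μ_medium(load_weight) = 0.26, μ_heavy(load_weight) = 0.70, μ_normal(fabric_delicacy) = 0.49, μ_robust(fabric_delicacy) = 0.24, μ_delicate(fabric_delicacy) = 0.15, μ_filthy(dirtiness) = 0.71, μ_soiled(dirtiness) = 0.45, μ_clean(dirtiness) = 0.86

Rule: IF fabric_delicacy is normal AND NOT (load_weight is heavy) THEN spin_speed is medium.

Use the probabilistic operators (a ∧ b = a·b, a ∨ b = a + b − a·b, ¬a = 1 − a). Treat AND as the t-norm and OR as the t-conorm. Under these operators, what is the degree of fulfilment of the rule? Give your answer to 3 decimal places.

0.147

firing strength: normal=0.49, ¬heavy=1−0.70=0.30; AND[a·b] → w = 0.1470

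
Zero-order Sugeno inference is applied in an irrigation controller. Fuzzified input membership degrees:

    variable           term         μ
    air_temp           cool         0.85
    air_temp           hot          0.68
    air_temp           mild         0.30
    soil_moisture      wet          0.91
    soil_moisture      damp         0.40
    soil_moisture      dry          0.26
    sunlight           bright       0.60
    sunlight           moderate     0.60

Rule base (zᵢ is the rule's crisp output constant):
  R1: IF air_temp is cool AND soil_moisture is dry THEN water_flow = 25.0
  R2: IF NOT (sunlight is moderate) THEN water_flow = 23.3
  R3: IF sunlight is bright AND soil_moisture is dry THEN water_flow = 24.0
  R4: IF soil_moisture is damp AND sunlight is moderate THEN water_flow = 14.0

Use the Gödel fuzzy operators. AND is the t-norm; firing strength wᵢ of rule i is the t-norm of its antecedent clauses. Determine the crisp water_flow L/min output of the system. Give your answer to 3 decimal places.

20.955

R1 (z=25.0): cool=0.85, dry=0.26; AND[min(a, b)] → w = 0.26
R2 (z=23.3): ¬moderate=1−0.60=0.40 → w = 0.40
R3 (z=24.0): bright=0.60, dry=0.26; AND[min(a, b)] → w = 0.26
R4 (z=14.0): damp=0.40, moderate=0.60; AND[min(a, b)] → w = 0.40
Weighted average = (0.26·25.0 + 0.40·23.3 + 0.26·24.0 + 0.40·14.0) / (0.26 + 0.40 + 0.26 + 0.40)
  = 27.6600 / 1.3200 = 20.955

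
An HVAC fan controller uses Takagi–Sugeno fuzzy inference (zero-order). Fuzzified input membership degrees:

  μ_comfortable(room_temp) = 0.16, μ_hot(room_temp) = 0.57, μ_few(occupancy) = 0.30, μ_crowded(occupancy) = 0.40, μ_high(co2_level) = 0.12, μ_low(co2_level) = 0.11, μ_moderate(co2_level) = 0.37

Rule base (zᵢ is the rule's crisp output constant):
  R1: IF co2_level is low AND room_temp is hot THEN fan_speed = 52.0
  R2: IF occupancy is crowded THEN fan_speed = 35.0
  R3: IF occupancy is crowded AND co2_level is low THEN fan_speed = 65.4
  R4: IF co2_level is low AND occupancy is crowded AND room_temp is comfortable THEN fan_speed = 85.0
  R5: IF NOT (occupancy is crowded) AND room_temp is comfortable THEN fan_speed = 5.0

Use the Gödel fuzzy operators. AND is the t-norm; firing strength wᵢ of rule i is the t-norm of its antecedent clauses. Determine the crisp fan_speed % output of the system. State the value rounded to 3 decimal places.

R1 (z=52.0): low=0.11, hot=0.57; AND[min(a, b)] → w = 0.11
R2 (z=35.0): crowded=0.40 → w = 0.40
R3 (z=65.4): crowded=0.40, low=0.11; AND[min(a, b)] → w = 0.11
R4 (z=85.0): low=0.11, crowded=0.40, comfortable=0.16; AND[min(a, b)] → w = 0.11
R5 (z=5.0): ¬crowded=1−0.40=0.60, comfortable=0.16; AND[min(a, b)] → w = 0.16
Weighted average = (0.11·52.0 + 0.40·35.0 + 0.11·65.4 + 0.11·85.0 + 0.16·5.0) / (0.11 + 0.40 + 0.11 + 0.11 + 0.16)
  = 37.0640 / 0.8900 = 41.645

41.645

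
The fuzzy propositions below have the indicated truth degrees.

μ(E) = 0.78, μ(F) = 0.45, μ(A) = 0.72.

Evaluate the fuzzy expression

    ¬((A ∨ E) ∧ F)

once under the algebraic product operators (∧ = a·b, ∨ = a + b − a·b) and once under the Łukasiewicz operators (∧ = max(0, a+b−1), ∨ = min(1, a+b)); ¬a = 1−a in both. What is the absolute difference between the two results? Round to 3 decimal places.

Under algebraic product:
  A ∨ E = a + b − a·b on (0.7200, 0.7800) = 0.9384
  (A ∨ E) ∧ F = a·b on (0.9384, 0.4500) = 0.4223
  ¬((A ∨ E) ∧ F) = 1 − 0.4223 = 0.5777
  → value = 0.5777
Under Łukasiewicz:
  A ∨ E = min(1, a+b) on (0.72, 0.78) = 1.00
  (A ∨ E) ∧ F = max(0, a+b−1) on (1.00, 0.45) = 0.45
  ¬((A ∨ E) ∧ F) = 1 − 0.45 = 0.55
  → value = 0.5500
|0.5777 − 0.5500| = 0.028

0.028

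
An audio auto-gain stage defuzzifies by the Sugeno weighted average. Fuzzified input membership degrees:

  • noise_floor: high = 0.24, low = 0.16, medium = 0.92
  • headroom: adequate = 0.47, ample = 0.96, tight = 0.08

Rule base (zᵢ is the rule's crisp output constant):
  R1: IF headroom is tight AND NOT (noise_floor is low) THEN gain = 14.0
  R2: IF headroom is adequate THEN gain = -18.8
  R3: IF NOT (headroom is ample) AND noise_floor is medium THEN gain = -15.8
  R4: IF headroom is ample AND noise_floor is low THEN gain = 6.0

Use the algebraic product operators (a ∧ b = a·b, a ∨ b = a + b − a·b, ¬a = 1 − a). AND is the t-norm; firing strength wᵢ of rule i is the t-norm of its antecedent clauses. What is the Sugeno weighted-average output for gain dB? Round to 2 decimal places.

-10.38

R1 (z=14.0): tight=0.08, ¬low=1−0.16=0.84; AND[a·b] → w = 0.0672
R2 (z=-18.8): adequate=0.47 → w = 0.4700
R3 (z=-15.8): ¬ample=1−0.96=0.04, medium=0.92; AND[a·b] → w = 0.0368
R4 (z=6.0): ample=0.96, low=0.16; AND[a·b] → w = 0.1536
Weighted average = (0.0672·14.0 + 0.4700·-18.8 + 0.0368·-15.8 + 0.1536·6.0) / (0.0672 + 0.4700 + 0.0368 + 0.1536)
  = -7.5550 / 0.7276 = -10.38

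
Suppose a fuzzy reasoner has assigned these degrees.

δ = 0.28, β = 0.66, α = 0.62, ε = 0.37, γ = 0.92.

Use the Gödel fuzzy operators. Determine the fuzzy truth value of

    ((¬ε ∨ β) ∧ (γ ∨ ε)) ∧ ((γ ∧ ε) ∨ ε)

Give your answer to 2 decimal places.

¬ε = 1 − 0.37 = 0.63
¬ε ∨ β = max(a, b) on (0.63, 0.66) = 0.66
γ ∨ ε = max(a, b) on (0.92, 0.37) = 0.92
(¬ε ∨ β) ∧ (γ ∨ ε) = min(a, b) on (0.66, 0.92) = 0.66
γ ∧ ε = min(a, b) on (0.92, 0.37) = 0.37
(γ ∧ ε) ∨ ε = max(a, b) on (0.37, 0.37) = 0.37
((¬ε ∨ β) ∧ (γ ∨ ε)) ∧ ((γ ∧ ε) ∨ ε) = min(a, b) on (0.66, 0.37) = 0.37

0.37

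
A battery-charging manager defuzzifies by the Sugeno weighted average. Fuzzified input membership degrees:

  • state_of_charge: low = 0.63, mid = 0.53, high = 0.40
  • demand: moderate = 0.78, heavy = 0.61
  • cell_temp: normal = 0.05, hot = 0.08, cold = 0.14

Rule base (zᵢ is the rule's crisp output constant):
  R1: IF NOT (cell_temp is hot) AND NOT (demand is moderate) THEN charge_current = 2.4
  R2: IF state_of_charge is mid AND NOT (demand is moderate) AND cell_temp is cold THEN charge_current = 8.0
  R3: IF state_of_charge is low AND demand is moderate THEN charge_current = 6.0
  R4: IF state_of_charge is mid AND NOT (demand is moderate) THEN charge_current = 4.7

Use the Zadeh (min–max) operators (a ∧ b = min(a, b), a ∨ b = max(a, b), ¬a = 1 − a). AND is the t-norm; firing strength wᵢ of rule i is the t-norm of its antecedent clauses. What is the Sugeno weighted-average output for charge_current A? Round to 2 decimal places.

R1 (z=2.4): ¬hot=1−0.08=0.92, ¬moderate=1−0.78=0.22; AND[min(a, b)] → w = 0.22
R2 (z=8.0): mid=0.53, ¬moderate=1−0.78=0.22, cold=0.14; AND[min(a, b)] → w = 0.14
R3 (z=6.0): low=0.63, moderate=0.78; AND[min(a, b)] → w = 0.63
R4 (z=4.7): mid=0.53, ¬moderate=1−0.78=0.22; AND[min(a, b)] → w = 0.22
Weighted average = (0.22·2.4 + 0.14·8.0 + 0.63·6.0 + 0.22·4.7) / (0.22 + 0.14 + 0.63 + 0.22)
  = 6.4620 / 1.2100 = 5.34

5.34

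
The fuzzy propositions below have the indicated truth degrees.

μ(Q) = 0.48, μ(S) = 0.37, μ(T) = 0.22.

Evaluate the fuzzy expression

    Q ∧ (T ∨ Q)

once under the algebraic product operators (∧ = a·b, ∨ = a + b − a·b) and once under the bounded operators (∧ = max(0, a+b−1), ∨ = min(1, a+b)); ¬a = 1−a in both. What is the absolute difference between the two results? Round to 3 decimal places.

0.105

Under algebraic product:
  T ∨ Q = a + b − a·b on (0.2200, 0.4800) = 0.5944
  Q ∧ (T ∨ Q) = a·b on (0.4800, 0.5944) = 0.2853
  → value = 0.2853
Under bounded:
  T ∨ Q = min(1, a+b) on (0.22, 0.48) = 0.70
  Q ∧ (T ∨ Q) = max(0, a+b−1) on (0.48, 0.70) = 0.18
  → value = 0.1800
|0.2853 − 0.1800| = 0.105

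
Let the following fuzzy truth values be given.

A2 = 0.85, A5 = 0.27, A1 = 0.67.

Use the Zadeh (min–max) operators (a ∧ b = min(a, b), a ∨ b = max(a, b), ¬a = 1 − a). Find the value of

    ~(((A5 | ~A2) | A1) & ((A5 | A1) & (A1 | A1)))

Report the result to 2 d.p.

~A2 = 1 − 0.85 = 0.15
A5 | ~A2 = max(a, b) on (0.27, 0.15) = 0.27
(A5 | ~A2) | A1 = max(a, b) on (0.27, 0.67) = 0.67
A5 | A1 = max(a, b) on (0.27, 0.67) = 0.67
A1 | A1 = max(a, b) on (0.67, 0.67) = 0.67
(A5 | A1) & (A1 | A1) = min(a, b) on (0.67, 0.67) = 0.67
((A5 | ~A2) | A1) & ((A5 | A1) & (A1 | A1)) = min(a, b) on (0.67, 0.67) = 0.67
~(((A5 | ~A2) | A1) & ((A5 | A1) & (A1 | A1))) = 1 − 0.67 = 0.33

0.33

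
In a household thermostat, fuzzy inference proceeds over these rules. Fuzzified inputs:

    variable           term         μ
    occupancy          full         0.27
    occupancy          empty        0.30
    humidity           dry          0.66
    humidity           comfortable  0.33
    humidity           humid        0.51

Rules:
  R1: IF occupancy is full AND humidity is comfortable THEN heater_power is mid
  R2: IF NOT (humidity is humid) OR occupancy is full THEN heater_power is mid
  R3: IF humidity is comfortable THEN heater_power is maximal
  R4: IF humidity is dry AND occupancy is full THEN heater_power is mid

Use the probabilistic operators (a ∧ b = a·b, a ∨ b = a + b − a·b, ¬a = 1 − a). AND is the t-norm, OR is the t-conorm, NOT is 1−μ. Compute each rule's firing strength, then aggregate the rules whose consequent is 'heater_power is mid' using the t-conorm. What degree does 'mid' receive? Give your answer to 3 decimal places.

R1: full=0.27, comfortable=0.33; AND[a·b] → w = 0.0891
R2: ¬humid=1−0.51=0.49, full=0.27; OR[a + b − a·b] → w = 0.6277
R3: comfortable=0.33 → w = 0.3300
R4: dry=0.66, full=0.27; AND[a·b] → w = 0.1782
Rules with consequent 'mid': {R1, R2, R4} → strengths 0.0891, 0.6277, 0.1782
Aggregate via t-conorm [a + b − a·b]: 0.7213

0.721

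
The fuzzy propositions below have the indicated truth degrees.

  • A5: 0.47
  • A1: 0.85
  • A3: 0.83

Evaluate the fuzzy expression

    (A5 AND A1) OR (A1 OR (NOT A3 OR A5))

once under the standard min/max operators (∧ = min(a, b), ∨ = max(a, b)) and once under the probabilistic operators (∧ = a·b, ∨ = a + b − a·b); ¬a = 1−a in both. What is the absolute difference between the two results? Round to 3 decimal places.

Under standard min/max:
  A5 AND A1 = min(a, b) on (0.47, 0.85) = 0.47
  NOT A3 = 1 − 0.83 = 0.17
  NOT A3 OR A5 = max(a, b) on (0.17, 0.47) = 0.47
  A1 OR (NOT A3 OR A5) = max(a, b) on (0.85, 0.47) = 0.85
  (A5 AND A1) OR (A1 OR (NOT A3 OR A5)) = max(a, b) on (0.47, 0.85) = 0.85
  → value = 0.8500
Under probabilistic:
  A5 AND A1 = a·b on (0.4700, 0.8500) = 0.3995
  NOT A3 = 1 − 0.8300 = 0.1700
  NOT A3 OR A5 = a + b − a·b on (0.1700, 0.4700) = 0.5601
  A1 OR (NOT A3 OR A5) = a + b − a·b on (0.8500, 0.5601) = 0.9340
  (A5 AND A1) OR (A1 OR (NOT A3 OR A5)) = a + b − a·b on (0.3995, 0.9340) = 0.9604
  → value = 0.9604
|0.8500 − 0.9604| = 0.110

0.110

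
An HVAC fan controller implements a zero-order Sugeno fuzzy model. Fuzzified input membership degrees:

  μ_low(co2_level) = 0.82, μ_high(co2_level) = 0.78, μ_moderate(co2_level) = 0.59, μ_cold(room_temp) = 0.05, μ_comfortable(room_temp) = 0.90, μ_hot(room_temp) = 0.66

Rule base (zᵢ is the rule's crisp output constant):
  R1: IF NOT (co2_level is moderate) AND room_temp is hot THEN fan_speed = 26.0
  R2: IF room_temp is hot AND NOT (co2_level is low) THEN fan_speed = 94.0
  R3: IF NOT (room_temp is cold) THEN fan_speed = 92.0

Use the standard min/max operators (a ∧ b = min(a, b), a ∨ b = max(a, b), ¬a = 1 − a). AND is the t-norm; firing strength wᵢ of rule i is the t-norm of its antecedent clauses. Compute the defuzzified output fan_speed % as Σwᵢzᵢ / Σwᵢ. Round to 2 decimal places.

74.66

R1 (z=26.0): ¬moderate=1−0.59=0.41, hot=0.66; AND[min(a, b)] → w = 0.41
R2 (z=94.0): hot=0.66, ¬low=1−0.82=0.18; AND[min(a, b)] → w = 0.18
R3 (z=92.0): ¬cold=1−0.05=0.95 → w = 0.95
Weighted average = (0.41·26.0 + 0.18·94.0 + 0.95·92.0) / (0.41 + 0.18 + 0.95)
  = 114.9800 / 1.5400 = 74.66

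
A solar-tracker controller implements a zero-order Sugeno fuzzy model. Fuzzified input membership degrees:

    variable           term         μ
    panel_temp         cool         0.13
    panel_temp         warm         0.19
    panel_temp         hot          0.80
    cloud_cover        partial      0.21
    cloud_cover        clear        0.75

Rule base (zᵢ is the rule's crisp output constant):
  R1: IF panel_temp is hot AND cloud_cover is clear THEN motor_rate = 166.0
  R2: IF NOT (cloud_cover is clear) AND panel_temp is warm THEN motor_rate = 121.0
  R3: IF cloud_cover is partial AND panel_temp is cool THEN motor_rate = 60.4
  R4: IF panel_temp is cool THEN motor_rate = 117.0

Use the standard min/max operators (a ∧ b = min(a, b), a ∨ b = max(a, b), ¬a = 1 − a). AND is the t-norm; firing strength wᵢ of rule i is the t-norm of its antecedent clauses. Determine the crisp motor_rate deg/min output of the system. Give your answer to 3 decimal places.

142.127

R1 (z=166.0): hot=0.80, clear=0.75; AND[min(a, b)] → w = 0.75
R2 (z=121.0): ¬clear=1−0.75=0.25, warm=0.19; AND[min(a, b)] → w = 0.19
R3 (z=60.4): partial=0.21, cool=0.13; AND[min(a, b)] → w = 0.13
R4 (z=117.0): cool=0.13 → w = 0.13
Weighted average = (0.75·166.0 + 0.19·121.0 + 0.13·60.4 + 0.13·117.0) / (0.75 + 0.19 + 0.13 + 0.13)
  = 170.5520 / 1.2000 = 142.127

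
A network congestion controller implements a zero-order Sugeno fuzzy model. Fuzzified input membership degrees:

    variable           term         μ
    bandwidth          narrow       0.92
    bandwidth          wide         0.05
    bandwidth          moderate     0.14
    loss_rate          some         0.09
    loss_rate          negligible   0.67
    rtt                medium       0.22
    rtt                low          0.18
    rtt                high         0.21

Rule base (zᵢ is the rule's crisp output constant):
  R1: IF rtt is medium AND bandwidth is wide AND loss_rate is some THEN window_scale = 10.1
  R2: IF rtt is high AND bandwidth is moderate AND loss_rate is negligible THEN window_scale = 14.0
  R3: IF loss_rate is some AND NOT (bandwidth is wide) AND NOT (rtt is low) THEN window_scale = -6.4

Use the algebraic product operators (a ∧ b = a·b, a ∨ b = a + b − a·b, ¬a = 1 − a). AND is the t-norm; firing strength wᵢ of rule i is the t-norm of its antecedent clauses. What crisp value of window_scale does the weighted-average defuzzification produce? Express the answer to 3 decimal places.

-1.794

R1 (z=10.1): medium=0.22, wide=0.05, some=0.09; AND[a·b] → w = 0.0010
R2 (z=14.0): high=0.21, moderate=0.14, negligible=0.67; AND[a·b] → w = 0.0197
R3 (z=-6.4): some=0.09, ¬wide=1−0.05=0.95, ¬low=1−0.18=0.82; AND[a·b] → w = 0.0701
Weighted average = (0.0010·10.1 + 0.0197·14.0 + 0.0701·-6.4) / (0.0010 + 0.0197 + 0.0701)
  = -0.1629 / 0.0908 = -1.794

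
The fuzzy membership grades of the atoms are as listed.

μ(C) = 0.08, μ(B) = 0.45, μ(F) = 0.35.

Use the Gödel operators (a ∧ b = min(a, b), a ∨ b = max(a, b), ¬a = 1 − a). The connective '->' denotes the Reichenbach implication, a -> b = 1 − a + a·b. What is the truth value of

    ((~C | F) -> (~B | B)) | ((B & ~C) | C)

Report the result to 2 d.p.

~C = 1 − 0.08 = 0.92
~C | F = max(a, b) on (0.92, 0.35) = 0.92
~B = 1 − 0.45 = 0.55
~B | B = max(a, b) on (0.55, 0.45) = 0.55
(~C | F) -> (~B | B)  [Reichenbach: 1 − a + a·b] with a=0.92, b=0.55 → 0.59
~C = 1 − 0.08 = 0.92
B & ~C = min(a, b) on (0.45, 0.92) = 0.45
(B & ~C) | C = max(a, b) on (0.45, 0.08) = 0.45
((~C | F) -> (~B | B)) | ((B & ~C) | C) = max(a, b) on (0.59, 0.45) = 0.59

0.59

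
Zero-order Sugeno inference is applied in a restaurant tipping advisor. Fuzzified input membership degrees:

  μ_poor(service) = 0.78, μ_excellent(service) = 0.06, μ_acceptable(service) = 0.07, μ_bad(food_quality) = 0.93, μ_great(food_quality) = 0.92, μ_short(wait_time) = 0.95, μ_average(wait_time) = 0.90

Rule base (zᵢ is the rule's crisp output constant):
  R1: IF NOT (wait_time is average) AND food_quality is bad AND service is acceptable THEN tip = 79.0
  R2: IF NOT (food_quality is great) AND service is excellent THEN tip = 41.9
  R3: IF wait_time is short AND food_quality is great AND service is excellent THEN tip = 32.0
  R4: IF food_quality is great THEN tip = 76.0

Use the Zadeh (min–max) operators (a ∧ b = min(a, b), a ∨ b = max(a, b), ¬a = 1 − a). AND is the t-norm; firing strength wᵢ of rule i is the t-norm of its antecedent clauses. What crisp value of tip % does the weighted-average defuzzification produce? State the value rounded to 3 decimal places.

R1 (z=79.0): ¬average=1−0.90=0.10, bad=0.93, acceptable=0.07; AND[min(a, b)] → w = 0.07
R2 (z=41.9): ¬great=1−0.92=0.08, excellent=0.06; AND[min(a, b)] → w = 0.06
R3 (z=32.0): short=0.95, great=0.92, excellent=0.06; AND[min(a, b)] → w = 0.06
R4 (z=76.0): great=0.92 → w = 0.92
Weighted average = (0.07·79.0 + 0.06·41.9 + 0.06·32.0 + 0.92·76.0) / (0.07 + 0.06 + 0.06 + 0.92)
  = 79.8840 / 1.1100 = 71.968

71.968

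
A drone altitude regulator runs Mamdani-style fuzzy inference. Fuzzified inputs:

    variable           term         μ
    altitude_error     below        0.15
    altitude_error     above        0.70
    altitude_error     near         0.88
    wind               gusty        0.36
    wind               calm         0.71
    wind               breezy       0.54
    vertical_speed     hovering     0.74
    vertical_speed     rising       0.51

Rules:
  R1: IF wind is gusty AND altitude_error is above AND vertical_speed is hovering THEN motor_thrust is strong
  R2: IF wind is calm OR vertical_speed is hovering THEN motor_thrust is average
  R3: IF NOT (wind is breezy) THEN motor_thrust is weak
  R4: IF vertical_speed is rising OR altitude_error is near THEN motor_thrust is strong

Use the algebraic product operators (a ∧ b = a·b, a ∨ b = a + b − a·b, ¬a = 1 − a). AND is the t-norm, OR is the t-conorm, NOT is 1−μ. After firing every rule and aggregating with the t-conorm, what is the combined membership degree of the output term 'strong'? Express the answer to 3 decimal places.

0.952

R1: gusty=0.36, above=0.70, hovering=0.74; AND[a·b] → w = 0.1865
R2: calm=0.71, hovering=0.74; OR[a + b − a·b] → w = 0.9246
R3: ¬breezy=1−0.54=0.46 → w = 0.4600
R4: rising=0.51, near=0.88; OR[a + b − a·b] → w = 0.9412
Rules with consequent 'strong': {R1, R4} → strengths 0.1865, 0.9412
Aggregate via t-conorm [a + b − a·b]: 0.9522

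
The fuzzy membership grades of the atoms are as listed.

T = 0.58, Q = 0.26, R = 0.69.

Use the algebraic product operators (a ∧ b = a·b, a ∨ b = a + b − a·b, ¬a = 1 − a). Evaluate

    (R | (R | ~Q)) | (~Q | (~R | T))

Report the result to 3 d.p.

0.998

~Q = 1 − 0.2600 = 0.7400
R | ~Q = a + b − a·b on (0.6900, 0.7400) = 0.9194
R | (R | ~Q) = a + b − a·b on (0.6900, 0.9194) = 0.9750
~Q = 1 − 0.2600 = 0.7400
~R = 1 − 0.6900 = 0.3100
~R | T = a + b − a·b on (0.3100, 0.5800) = 0.7102
~Q | (~R | T) = a + b − a·b on (0.7400, 0.7102) = 0.9247
(R | (R | ~Q)) | (~Q | (~R | T)) = a + b − a·b on (0.9750, 0.9247) = 0.9981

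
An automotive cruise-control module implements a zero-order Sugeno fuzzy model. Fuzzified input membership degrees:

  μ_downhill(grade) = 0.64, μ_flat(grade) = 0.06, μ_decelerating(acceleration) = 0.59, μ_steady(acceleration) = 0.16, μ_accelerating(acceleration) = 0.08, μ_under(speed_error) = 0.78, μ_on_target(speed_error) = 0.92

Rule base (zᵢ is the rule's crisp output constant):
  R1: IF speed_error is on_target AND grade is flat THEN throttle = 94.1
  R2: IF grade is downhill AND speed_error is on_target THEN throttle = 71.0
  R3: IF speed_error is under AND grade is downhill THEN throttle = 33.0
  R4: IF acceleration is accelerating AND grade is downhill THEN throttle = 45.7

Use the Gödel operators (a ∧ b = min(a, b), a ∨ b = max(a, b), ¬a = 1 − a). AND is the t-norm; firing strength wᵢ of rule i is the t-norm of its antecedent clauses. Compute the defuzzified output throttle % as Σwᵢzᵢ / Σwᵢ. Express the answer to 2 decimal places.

53.42

R1 (z=94.1): on_target=0.92, flat=0.06; AND[min(a, b)] → w = 0.06
R2 (z=71.0): downhill=0.64, on_target=0.92; AND[min(a, b)] → w = 0.64
R3 (z=33.0): under=0.78, downhill=0.64; AND[min(a, b)] → w = 0.64
R4 (z=45.7): accelerating=0.08, downhill=0.64; AND[min(a, b)] → w = 0.08
Weighted average = (0.06·94.1 + 0.64·71.0 + 0.64·33.0 + 0.08·45.7) / (0.06 + 0.64 + 0.64 + 0.08)
  = 75.8620 / 1.4200 = 53.42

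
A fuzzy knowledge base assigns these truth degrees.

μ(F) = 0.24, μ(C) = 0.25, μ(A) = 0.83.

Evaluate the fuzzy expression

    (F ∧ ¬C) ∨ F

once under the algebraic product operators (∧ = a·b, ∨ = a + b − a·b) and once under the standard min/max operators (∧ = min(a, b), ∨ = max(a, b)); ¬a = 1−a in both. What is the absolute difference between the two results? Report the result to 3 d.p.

0.137

Under algebraic product:
  ¬C = 1 − 0.2500 = 0.7500
  F ∧ ¬C = a·b on (0.2400, 0.7500) = 0.1800
  (F ∧ ¬C) ∨ F = a + b − a·b on (0.1800, 0.2400) = 0.3768
  → value = 0.3768
Under standard min/max:
  ¬C = 1 − 0.25 = 0.75
  F ∧ ¬C = min(a, b) on (0.24, 0.75) = 0.24
  (F ∧ ¬C) ∨ F = max(a, b) on (0.24, 0.24) = 0.24
  → value = 0.2400
|0.3768 − 0.2400| = 0.137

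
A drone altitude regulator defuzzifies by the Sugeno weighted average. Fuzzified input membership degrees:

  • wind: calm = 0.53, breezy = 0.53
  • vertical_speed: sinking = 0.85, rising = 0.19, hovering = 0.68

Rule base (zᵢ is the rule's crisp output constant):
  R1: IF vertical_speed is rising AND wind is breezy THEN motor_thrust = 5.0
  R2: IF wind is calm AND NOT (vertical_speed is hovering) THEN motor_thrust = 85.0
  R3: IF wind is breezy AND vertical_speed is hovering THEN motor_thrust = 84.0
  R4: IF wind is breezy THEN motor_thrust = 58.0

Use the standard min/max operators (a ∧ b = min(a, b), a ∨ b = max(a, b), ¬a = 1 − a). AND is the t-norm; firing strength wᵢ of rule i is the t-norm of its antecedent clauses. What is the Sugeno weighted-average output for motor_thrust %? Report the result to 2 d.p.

65.87

R1 (z=5.0): rising=0.19, breezy=0.53; AND[min(a, b)] → w = 0.19
R2 (z=85.0): calm=0.53, ¬hovering=1−0.68=0.32; AND[min(a, b)] → w = 0.32
R3 (z=84.0): breezy=0.53, hovering=0.68; AND[min(a, b)] → w = 0.53
R4 (z=58.0): breezy=0.53 → w = 0.53
Weighted average = (0.19·5.0 + 0.32·85.0 + 0.53·84.0 + 0.53·58.0) / (0.19 + 0.32 + 0.53 + 0.53)
  = 103.4100 / 1.5700 = 65.87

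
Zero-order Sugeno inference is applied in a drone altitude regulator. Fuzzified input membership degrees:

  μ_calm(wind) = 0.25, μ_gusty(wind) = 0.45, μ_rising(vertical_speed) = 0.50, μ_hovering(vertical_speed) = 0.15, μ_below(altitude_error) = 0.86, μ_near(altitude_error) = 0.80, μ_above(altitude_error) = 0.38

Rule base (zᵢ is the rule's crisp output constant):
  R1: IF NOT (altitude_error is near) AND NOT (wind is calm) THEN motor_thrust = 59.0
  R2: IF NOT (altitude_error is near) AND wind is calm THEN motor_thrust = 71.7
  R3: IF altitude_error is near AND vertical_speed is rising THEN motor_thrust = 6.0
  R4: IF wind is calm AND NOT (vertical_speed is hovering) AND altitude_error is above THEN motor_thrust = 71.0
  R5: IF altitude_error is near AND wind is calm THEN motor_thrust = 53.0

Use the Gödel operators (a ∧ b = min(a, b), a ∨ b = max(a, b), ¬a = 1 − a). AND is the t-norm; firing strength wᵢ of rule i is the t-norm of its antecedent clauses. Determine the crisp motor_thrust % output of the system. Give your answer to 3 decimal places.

R1 (z=59.0): ¬near=1−0.80=0.20, ¬calm=1−0.25=0.75; AND[min(a, b)] → w = 0.20
R2 (z=71.7): ¬near=1−0.80=0.20, calm=0.25; AND[min(a, b)] → w = 0.20
R3 (z=6.0): near=0.80, rising=0.50; AND[min(a, b)] → w = 0.50
R4 (z=71.0): calm=0.25, ¬hovering=1−0.15=0.85, above=0.38; AND[min(a, b)] → w = 0.25
R5 (z=53.0): near=0.80, calm=0.25; AND[min(a, b)] → w = 0.25
Weighted average = (0.20·59.0 + 0.20·71.7 + 0.50·6.0 + 0.25·71.0 + 0.25·53.0) / (0.20 + 0.20 + 0.50 + 0.25 + 0.25)
  = 60.1400 / 1.4000 = 42.957

42.957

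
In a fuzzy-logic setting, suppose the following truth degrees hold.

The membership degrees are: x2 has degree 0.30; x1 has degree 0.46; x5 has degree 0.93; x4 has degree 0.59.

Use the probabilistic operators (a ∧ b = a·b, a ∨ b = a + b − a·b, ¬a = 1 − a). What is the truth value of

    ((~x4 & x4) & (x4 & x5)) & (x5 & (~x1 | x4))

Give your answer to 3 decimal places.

0.100

~x4 = 1 − 0.5900 = 0.4100
~x4 & x4 = a·b on (0.4100, 0.5900) = 0.2419
x4 & x5 = a·b on (0.5900, 0.9300) = 0.5487
(~x4 & x4) & (x4 & x5) = a·b on (0.2419, 0.5487) = 0.1327
~x1 = 1 − 0.4600 = 0.5400
~x1 | x4 = a + b − a·b on (0.5400, 0.5900) = 0.8114
x5 & (~x1 | x4) = a·b on (0.9300, 0.8114) = 0.7546
((~x4 & x4) & (x4 & x5)) & (x5 & (~x1 | x4)) = a·b on (0.1327, 0.7546) = 0.1002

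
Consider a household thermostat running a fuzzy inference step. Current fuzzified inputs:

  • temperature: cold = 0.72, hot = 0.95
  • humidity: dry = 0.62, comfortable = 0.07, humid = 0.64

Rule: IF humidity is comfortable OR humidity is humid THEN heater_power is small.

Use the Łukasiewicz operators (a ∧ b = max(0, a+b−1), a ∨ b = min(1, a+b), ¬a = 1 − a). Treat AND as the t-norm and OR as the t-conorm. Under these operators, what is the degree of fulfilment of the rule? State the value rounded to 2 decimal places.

firing strength: comfortable=0.07, humid=0.64; OR[min(1, a+b)] → w = 0.71

0.71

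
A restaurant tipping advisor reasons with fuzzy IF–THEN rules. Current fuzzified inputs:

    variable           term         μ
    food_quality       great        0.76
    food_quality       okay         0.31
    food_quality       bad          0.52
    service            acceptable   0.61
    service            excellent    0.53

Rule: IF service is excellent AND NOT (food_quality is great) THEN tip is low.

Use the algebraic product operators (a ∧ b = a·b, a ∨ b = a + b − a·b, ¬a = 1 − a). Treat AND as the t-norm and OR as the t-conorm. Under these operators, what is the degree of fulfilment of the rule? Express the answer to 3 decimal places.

firing strength: excellent=0.53, ¬great=1−0.76=0.24; AND[a·b] → w = 0.1272

0.127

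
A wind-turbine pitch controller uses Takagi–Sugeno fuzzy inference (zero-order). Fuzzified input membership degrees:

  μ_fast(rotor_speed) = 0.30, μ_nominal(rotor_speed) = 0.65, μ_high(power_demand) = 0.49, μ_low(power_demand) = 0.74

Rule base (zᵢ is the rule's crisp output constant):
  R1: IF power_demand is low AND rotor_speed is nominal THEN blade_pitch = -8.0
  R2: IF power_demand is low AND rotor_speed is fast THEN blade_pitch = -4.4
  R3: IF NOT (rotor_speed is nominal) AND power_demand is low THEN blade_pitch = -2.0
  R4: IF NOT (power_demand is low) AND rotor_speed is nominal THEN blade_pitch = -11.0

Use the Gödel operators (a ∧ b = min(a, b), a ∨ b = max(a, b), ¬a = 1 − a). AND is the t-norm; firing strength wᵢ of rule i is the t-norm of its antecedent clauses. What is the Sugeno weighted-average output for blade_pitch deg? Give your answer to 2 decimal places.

-6.46

R1 (z=-8.0): low=0.74, nominal=0.65; AND[min(a, b)] → w = 0.65
R2 (z=-4.4): low=0.74, fast=0.30; AND[min(a, b)] → w = 0.30
R3 (z=-2.0): ¬nominal=1−0.65=0.35, low=0.74; AND[min(a, b)] → w = 0.35
R4 (z=-11.0): ¬low=1−0.74=0.26, nominal=0.65; AND[min(a, b)] → w = 0.26
Weighted average = (0.65·-8.0 + 0.30·-4.4 + 0.35·-2.0 + 0.26·-11.0) / (0.65 + 0.30 + 0.35 + 0.26)
  = -10.0800 / 1.5600 = -6.46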